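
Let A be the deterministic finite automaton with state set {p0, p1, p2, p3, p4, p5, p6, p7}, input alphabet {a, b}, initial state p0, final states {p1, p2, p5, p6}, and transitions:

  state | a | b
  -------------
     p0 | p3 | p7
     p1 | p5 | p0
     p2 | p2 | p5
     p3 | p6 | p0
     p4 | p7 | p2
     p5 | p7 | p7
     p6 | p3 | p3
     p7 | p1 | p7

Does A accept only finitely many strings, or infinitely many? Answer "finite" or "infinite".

infinite

State p0 is reachable from the start and can reach an accepting state, and it lies on the cycle p0 → p3 → p0.
Traversing that cycle any number of times yields accepted strings of unbounded length, so the language is infinite.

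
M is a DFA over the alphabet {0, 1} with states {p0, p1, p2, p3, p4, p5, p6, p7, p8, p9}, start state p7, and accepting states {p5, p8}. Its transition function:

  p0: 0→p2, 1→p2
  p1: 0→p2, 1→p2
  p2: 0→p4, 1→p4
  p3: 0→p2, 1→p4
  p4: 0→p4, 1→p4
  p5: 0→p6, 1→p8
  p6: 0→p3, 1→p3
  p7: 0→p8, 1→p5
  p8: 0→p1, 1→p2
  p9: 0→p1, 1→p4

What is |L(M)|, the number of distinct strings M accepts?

3

The useful subgraph on states {p5, p7, p8} is acyclic, so L(M) is finite; the longest accepting path visits 3 useful states, giving maximum string length 2.
Counting accepting paths from p7 by length: 2 of length 1, 1 of length 2. Total 3.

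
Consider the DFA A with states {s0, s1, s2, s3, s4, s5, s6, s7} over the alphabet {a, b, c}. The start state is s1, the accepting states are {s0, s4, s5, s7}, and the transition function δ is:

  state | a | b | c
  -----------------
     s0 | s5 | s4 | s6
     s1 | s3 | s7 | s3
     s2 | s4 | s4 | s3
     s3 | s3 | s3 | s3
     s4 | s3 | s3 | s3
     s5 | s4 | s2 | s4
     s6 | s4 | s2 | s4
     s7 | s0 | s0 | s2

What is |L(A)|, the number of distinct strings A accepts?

The useful subgraph on states {s0, s1, s2, s4, s5, s6, s7} is acyclic, so L(A) is finite; the longest accepting path visits 6 useful states, giving maximum string length 5.
Counting accepting paths from s1 by length: 1 of length 1, 2 of length 2, 6 of length 3, 8 of length 4, 8 of length 5. Total 25.

25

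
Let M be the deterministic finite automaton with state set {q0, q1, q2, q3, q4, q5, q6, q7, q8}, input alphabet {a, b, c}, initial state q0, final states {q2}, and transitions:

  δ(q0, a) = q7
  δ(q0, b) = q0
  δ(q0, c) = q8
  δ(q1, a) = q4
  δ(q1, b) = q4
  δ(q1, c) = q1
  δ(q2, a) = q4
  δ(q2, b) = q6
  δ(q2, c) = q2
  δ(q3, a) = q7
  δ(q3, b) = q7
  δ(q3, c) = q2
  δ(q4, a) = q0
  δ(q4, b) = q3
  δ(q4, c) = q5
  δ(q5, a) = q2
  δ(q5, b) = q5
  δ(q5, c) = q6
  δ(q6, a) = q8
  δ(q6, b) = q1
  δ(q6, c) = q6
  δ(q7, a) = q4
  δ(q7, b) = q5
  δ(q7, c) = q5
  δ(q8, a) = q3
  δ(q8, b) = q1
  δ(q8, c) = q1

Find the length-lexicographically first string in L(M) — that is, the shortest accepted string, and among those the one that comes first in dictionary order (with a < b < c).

A breadth-first search from q0 reaches an accepting state first via the path q0 → q7 → q5 → q2 on input aba.
No string of length < 3 is accepted (BFS exhausts all shorter strings without reaching an accepting state), and aba is the lexicographically least accepting string of length 3.

aba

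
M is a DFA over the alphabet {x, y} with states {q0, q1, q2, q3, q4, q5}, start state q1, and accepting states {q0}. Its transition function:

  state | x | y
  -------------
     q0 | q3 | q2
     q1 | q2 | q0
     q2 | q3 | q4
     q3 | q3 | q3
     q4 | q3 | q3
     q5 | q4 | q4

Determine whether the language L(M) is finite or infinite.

The useful states (reachable from q1 and able to reach an accepting state) are {q0, q1}.
Restricted to these states the transition graph has no cycle, so every accepting path has bounded length and L is finite.

finite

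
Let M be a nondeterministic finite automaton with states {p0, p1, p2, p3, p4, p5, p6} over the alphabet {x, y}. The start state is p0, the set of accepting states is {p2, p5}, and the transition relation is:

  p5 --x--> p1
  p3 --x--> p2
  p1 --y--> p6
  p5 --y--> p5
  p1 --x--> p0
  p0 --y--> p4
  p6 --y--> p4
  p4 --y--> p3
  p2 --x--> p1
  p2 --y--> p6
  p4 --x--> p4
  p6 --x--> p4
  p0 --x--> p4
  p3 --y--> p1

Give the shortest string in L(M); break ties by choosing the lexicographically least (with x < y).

xyx

A breadth-first search from p0 reaches an accepting state first via the path p0 → p4 → p3 → p2 on input xyx.
No string of length < 3 is accepted (BFS exhausts all shorter strings without reaching an accepting state), and xyx is the lexicographically least accepting string of length 3.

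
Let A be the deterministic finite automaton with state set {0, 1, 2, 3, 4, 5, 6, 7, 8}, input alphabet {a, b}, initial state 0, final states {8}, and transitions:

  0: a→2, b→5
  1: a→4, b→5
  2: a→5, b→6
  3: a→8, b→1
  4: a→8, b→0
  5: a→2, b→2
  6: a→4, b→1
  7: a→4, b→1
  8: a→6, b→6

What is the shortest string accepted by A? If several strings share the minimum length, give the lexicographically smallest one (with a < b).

A breadth-first search from 0 reaches an accepting state first via the path 0 → 2 → 6 → 4 → 8 on input abaa.
No string of length < 4 is accepted (BFS exhausts all shorter strings without reaching an accepting state), and abaa is the lexicographically least accepting string of length 4.

abaa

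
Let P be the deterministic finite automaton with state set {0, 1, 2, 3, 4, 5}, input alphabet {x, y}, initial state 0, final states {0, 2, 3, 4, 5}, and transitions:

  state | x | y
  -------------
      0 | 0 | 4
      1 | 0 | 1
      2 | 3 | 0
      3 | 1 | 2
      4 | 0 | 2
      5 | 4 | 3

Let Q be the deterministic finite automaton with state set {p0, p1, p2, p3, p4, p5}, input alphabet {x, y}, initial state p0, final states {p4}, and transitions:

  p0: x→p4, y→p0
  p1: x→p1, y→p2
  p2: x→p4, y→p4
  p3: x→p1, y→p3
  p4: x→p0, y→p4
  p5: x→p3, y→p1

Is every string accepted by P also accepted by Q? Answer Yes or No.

The empty string ε is in L(P) but not in L(Q).
So L(P) ⊄ L(Q).

No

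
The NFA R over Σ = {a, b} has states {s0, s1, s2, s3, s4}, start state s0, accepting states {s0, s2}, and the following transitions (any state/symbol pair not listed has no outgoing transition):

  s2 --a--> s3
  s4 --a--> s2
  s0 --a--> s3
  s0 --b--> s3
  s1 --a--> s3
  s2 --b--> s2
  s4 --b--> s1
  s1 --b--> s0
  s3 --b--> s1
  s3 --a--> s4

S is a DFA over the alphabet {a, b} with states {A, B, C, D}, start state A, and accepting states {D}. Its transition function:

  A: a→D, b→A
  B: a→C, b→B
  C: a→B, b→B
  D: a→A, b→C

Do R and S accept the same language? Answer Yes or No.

The empty string ε is accepted by R but rejected by S.
So L(R) ≠ L(S).

No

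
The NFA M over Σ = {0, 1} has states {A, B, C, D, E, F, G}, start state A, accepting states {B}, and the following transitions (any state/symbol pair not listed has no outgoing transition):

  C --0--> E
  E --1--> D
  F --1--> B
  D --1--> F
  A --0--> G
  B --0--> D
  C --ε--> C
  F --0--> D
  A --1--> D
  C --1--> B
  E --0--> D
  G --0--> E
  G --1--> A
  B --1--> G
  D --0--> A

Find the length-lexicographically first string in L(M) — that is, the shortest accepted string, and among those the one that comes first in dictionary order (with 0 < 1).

111

A breadth-first search from A reaches an accepting state first via the path A → D → F → B on input 111.
No string of length < 3 is accepted (BFS exhausts all shorter strings without reaching an accepting state), and 111 is the lexicographically least accepting string of length 3.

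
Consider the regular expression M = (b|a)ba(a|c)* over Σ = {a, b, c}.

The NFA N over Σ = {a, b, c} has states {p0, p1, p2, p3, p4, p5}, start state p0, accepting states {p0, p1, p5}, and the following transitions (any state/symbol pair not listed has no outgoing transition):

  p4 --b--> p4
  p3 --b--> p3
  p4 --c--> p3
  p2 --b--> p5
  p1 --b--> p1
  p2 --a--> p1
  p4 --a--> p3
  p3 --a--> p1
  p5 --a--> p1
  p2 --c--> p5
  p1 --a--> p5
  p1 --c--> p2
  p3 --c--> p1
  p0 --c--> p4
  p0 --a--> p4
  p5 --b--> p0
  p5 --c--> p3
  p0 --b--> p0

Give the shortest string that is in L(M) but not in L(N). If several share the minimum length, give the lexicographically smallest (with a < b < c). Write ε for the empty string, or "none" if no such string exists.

aba

The string aba is accepted by M but not by N.
No shorter string lies in the difference, and aba is the lexicographically first length-3 string in L(M) \ L(N).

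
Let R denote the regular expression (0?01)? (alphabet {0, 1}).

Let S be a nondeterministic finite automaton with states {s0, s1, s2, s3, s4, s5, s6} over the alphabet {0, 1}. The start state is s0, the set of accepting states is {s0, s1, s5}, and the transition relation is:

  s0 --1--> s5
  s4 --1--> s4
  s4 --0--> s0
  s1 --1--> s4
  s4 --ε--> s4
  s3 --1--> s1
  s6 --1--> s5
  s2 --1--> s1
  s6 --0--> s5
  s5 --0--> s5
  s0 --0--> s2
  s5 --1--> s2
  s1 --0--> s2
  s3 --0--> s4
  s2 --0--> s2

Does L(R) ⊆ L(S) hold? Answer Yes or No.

Yes

Converting the expression R to a DFA (subset construction, then merging equivalent states) gives the minimal DFA with states {r0, r1, r2, r3, r4}, start state r0, accepting states {r0, r4} and transitions r0: 0→r1, 1→r2; r1: 0→r3, 1→r4; r2: 0→r2, 1→r2; r3: 0→r2, 1→r4; r4: 0→r2, 1→r2.
Exploring the product automaton R × S from the start pair (r0, s0), following both machines on each input symbol, reaches 9 state pairs: (r0, s0), (r1, s2), (r2, s5), (r3, s2), (r4, s1), (r2, s2), (r2, s4), (r2, s1), (r2, s0).
R accepts in {r0, r4} and S accepts in {s0, s1, s5}. The reachable pairs whose R-component is accepting are (r0, s0), (r4, s1); in each of them the S-component is accepting too, so the product for L(R) \ L(S) (R-component accepting, S-component rejecting) has no reachable accepting pair and the difference is empty.
Hence every string in L(R) is also in L(S).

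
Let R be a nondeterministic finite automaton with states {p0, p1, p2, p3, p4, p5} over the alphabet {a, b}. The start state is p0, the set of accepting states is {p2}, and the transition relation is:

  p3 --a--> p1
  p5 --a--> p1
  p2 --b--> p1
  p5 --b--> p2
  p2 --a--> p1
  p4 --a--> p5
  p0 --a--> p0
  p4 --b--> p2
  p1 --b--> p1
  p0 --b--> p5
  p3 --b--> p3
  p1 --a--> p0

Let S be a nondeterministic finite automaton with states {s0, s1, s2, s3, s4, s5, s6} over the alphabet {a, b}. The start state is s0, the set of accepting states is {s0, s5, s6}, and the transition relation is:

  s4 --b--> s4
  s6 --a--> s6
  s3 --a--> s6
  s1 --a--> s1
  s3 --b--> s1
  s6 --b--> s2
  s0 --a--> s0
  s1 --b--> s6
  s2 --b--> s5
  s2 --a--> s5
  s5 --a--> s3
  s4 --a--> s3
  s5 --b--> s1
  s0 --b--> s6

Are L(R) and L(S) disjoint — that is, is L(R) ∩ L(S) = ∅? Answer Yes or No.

No

The string baabb is accepted by both R and S.
Hence L(R) ∩ L(S) ≠ ∅.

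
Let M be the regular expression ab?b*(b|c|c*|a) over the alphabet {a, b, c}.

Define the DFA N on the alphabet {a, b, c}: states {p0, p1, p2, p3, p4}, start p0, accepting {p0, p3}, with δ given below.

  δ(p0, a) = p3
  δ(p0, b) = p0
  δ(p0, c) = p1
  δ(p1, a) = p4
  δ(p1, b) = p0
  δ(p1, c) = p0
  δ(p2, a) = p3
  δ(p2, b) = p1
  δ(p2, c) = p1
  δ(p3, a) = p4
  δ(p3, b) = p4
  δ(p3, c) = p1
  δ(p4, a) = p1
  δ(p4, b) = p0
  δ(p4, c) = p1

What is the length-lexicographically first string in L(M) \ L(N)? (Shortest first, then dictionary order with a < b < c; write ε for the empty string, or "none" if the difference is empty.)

aa

The string aa is accepted by M but not by N.
No shorter string lies in the difference, and aa is the lexicographically first length-2 string in L(M) \ L(N).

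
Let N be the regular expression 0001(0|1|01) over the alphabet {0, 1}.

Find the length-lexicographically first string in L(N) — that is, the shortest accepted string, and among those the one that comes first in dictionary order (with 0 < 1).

00010

By inspection of the expression, no string of length less than 5 matches, and 00010 is the lexicographically first match of length 5.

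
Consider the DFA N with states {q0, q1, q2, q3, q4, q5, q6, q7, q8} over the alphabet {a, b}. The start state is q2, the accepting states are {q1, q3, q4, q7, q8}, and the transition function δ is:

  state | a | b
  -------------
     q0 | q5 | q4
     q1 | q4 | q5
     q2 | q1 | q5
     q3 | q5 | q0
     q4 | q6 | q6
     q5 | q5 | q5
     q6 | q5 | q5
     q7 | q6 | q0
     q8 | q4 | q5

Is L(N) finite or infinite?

finite

The useful states (reachable from q2 and able to reach an accepting state) are {q1, q2, q4}.
Restricted to these states the transition graph has no cycle, so every accepting path has bounded length and L is finite.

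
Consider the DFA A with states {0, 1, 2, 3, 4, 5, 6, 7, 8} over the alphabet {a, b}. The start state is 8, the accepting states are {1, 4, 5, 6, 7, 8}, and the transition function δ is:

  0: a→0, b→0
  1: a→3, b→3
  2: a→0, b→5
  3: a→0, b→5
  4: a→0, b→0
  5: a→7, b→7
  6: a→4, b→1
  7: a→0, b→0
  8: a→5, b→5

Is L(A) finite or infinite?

The useful states (reachable from 8 and able to reach an accepting state) are {5, 7, 8}.
Restricted to these states the transition graph has no cycle, so every accepting path has bounded length and L is finite.

finite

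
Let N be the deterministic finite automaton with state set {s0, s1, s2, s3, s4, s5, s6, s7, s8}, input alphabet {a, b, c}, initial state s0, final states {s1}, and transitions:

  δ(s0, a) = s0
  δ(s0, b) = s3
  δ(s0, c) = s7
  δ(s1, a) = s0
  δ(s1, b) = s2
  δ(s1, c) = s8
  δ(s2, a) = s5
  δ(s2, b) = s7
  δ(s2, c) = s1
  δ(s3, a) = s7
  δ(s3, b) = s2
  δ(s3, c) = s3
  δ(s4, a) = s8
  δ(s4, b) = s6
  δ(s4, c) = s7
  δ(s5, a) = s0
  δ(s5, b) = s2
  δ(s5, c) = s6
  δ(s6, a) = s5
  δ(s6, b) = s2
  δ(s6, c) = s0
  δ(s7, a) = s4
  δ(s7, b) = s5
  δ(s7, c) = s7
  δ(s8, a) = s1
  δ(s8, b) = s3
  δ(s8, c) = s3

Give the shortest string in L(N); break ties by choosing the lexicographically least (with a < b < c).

bbc

A breadth-first search from s0 reaches an accepting state first via the path s0 → s3 → s2 → s1 on input bbc.
No string of length < 3 is accepted (BFS exhausts all shorter strings without reaching an accepting state), and bbc is the lexicographically least accepting string of length 3.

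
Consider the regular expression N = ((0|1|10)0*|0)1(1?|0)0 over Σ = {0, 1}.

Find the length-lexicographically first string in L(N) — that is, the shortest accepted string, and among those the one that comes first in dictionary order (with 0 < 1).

010

By inspection of the expression, no string of length less than 3 matches, and 010 is the lexicographically first match of length 3.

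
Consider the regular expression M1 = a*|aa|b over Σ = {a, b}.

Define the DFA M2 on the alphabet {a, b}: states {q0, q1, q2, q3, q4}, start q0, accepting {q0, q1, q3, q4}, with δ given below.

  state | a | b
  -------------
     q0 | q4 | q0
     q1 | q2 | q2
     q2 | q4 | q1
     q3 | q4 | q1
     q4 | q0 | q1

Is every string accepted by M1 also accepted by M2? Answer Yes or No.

Yes

Converting the expression M1 to a DFA (subset construction, then merging equivalent states) gives the minimal DFA with states {r0, r1, r2, r3}, start state r0, accepting states {r0, r1, r2} and transitions r0: a→r1, b→r2; r1: a→r1, b→r3; r2: a→r3, b→r3; r3: a→r3, b→r3.
Exploring the product automaton M1 × M2 from the start pair (r0, q0), following both machines on each input symbol, reaches 8 state pairs: (r0, q0), (r1, q4), (r2, q0), (r1, q0), (r3, q1), (r3, q4), (r3, q0), (r3, q2).
M1 accepts in {r0, r1, r2} and M2 accepts in {q0, q1, q3, q4}. The reachable pairs whose M1-component is accepting are (r0, q0), (r1, q4), (r2, q0), (r1, q0); in each of them the M2-component is accepting too, so the product for L(M1) \ L(M2) (M1-component accepting, M2-component rejecting) has no reachable accepting pair and the difference is empty.
Hence every string in L(M1) is also in L(M2).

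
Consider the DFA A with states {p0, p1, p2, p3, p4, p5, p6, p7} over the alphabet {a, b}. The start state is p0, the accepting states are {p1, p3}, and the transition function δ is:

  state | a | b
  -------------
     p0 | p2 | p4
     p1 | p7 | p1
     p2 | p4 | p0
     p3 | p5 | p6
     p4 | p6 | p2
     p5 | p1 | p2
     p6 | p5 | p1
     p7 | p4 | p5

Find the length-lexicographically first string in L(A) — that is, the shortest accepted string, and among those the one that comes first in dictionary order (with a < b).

bab

A breadth-first search from p0 reaches an accepting state first via the path p0 → p4 → p6 → p1 on input bab.
No string of length < 3 is accepted (BFS exhausts all shorter strings without reaching an accepting state), and bab is the lexicographically least accepting string of length 3.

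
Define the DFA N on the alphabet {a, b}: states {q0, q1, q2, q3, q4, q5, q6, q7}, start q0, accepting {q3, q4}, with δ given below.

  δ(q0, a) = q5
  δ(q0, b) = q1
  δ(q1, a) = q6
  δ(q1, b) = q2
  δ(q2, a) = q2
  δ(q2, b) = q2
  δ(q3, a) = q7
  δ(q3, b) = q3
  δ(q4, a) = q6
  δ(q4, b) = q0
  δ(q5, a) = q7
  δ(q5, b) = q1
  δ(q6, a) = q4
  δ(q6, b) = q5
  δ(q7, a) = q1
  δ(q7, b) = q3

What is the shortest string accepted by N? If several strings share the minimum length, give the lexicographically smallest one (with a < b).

aab

A breadth-first search from q0 reaches an accepting state first via the path q0 → q5 → q7 → q3 on input aab.
No string of length < 3 is accepted (BFS exhausts all shorter strings without reaching an accepting state), and aab is the lexicographically least accepting string of length 3.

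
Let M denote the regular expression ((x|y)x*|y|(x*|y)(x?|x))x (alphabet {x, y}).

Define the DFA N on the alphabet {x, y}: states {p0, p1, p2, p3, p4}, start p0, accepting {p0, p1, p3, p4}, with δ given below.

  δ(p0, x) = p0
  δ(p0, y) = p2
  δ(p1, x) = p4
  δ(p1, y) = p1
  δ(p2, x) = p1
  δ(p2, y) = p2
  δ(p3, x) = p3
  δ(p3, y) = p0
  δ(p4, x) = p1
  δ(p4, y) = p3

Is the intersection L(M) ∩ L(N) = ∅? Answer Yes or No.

The string x is accepted by both M and N.
Hence L(M) ∩ L(N) ≠ ∅.

No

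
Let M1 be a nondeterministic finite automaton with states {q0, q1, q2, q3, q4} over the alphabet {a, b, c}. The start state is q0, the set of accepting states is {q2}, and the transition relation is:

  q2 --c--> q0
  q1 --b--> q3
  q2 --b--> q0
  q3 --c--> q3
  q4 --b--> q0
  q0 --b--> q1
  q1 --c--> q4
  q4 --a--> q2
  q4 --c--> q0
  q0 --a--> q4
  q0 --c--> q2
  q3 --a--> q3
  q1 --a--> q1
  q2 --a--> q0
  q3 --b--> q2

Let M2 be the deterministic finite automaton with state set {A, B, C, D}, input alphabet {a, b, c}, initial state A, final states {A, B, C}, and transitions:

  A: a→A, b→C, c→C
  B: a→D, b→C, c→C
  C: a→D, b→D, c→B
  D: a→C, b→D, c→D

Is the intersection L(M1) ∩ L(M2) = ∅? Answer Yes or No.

No

The string c is accepted by both M1 and M2.
Hence L(M1) ∩ L(M2) ≠ ∅.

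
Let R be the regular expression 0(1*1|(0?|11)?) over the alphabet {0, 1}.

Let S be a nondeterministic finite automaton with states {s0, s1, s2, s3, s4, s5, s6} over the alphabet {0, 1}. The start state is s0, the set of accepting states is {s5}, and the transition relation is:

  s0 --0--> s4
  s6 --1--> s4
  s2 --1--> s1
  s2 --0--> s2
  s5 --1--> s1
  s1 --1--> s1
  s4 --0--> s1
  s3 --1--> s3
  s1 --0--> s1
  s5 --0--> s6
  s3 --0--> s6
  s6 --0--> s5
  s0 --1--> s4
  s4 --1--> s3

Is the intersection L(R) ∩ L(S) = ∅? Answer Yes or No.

Yes

Converting the expression R to a DFA (subset construction, then merging equivalent states) gives the minimal DFA with states {r0, r1, r2, r3, r4}, start state r0, accepting states {r1, r3, r4} and transitions r0: 0→r1, 1→r2; r1: 0→r3, 1→r4; r2: 0→r2, 1→r2; r3: 0→r2, 1→r2; r4: 0→r2, 1→r4.
Exploring the product automaton R × S from the start pair (r0, s0), following both machines on each input symbol, reaches 9 state pairs: (r0, s0), (r1, s4), (r2, s4), (r3, s1), (r4, s3), (r2, s1), (r2, s3), (r2, s6), (r2, s5).
R accepts in {r1, r3, r4} and S accepts in {s5}; no reachable pair has both components accepting, so no string drives both machines to acceptance simultaneously and L(R) ∩ L(S) = ∅.
So no string is accepted by both, and the intersection is empty.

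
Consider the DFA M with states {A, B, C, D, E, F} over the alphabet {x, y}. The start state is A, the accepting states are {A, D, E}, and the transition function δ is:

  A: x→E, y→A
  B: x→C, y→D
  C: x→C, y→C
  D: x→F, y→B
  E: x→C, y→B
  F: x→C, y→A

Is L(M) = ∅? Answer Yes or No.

No

The empty string ε is accepted: the run A ends in the accepting state A.
Since at least one string is accepted, L(M) is not empty.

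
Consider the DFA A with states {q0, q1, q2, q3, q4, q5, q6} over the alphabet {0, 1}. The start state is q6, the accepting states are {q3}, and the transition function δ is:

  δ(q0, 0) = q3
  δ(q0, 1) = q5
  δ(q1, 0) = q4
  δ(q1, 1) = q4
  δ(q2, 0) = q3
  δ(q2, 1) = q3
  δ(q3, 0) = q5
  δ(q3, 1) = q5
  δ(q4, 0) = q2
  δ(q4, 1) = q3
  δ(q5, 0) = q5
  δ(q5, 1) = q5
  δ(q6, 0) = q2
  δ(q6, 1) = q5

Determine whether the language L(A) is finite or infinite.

The useful states (reachable from q6 and able to reach an accepting state) are {q2, q3, q6}.
Restricted to these states the transition graph has no cycle, so every accepting path has bounded length and L is finite.

finite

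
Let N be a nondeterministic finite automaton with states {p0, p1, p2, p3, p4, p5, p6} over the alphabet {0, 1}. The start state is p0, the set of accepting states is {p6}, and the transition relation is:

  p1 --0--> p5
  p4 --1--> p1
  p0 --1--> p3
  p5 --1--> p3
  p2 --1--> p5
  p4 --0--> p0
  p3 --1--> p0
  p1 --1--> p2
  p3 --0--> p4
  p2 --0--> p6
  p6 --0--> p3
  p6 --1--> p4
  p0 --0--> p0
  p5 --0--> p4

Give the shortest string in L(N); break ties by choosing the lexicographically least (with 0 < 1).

10110

A breadth-first search from p0 reaches an accepting state first via the path p0 → p3 → p4 → p1 → p2 → p6 on input 10110.
No string of length < 5 is accepted (BFS exhausts all shorter strings without reaching an accepting state), and 10110 is the lexicographically least accepting string of length 5.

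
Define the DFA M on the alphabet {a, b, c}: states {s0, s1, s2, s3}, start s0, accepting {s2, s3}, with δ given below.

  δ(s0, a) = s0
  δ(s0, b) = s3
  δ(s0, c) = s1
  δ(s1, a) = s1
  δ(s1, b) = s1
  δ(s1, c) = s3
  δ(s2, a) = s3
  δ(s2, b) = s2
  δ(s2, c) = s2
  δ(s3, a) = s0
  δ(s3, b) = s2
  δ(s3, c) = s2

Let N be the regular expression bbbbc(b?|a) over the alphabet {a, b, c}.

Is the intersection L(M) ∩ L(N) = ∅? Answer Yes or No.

The string bbbbc is accepted by both M and N.
Hence L(M) ∩ L(N) ≠ ∅.

No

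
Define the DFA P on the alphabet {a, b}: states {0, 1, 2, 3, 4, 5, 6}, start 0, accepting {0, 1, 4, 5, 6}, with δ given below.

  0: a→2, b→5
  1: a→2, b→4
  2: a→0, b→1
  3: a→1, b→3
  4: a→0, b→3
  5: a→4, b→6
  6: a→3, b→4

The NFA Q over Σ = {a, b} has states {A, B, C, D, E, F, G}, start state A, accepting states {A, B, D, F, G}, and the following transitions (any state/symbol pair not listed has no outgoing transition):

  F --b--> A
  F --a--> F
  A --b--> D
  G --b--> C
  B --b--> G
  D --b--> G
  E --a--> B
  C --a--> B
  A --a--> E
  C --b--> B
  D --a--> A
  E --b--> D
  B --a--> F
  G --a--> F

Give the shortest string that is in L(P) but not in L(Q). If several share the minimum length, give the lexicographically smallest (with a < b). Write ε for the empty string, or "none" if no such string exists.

baa

The string baa is accepted by P but not by Q.
No shorter string lies in the difference, and baa is the lexicographically first length-3 string in L(P) \ L(Q).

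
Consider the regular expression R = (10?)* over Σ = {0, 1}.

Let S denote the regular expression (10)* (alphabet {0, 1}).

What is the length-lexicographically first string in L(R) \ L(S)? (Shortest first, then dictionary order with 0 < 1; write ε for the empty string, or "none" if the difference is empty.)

The string 1 is accepted by R but not by S.
No shorter string lies in the difference, and 1 is the lexicographically first length-1 string in L(R) \ L(S).

1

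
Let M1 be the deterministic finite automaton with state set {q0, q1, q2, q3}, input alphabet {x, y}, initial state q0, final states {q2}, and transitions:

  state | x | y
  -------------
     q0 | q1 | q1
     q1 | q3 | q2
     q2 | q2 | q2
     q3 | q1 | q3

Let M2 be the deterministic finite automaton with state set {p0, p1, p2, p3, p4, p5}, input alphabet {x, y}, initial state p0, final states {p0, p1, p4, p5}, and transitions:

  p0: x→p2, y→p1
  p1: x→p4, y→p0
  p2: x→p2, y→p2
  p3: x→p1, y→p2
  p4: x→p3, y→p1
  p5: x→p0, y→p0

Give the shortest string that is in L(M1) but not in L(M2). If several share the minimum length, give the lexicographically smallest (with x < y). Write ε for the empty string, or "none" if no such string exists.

The string xy is accepted by M1 but not by M2.
No shorter string lies in the difference, and xy is the lexicographically first length-2 string in L(M1) \ L(M2).

xy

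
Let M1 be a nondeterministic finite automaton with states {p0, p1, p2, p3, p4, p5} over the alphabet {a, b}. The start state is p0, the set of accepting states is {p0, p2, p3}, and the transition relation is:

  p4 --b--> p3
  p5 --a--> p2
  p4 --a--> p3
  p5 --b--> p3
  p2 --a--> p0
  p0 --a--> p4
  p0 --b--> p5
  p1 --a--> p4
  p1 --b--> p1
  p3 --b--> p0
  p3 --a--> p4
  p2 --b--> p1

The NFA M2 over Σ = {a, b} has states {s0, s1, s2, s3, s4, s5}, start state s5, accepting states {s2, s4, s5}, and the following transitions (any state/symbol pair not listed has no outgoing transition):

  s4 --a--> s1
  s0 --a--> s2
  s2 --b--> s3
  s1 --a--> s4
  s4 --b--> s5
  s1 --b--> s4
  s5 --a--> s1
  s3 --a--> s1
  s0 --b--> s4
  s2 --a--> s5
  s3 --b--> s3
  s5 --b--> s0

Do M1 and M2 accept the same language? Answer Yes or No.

Yes

Exploring the product automaton M1 × M2 from the start pair (p0, s5), following both machines on each input symbol, reaches 6 state pairs: (p0, s5), (p4, s1), (p5, s0), (p3, s4), (p2, s2), (p1, s3).
M1 accepts in {p0, p2, p3} and M2 accepts in {s2, s4, s5}. In every reachable pair the two components are either both accepting — (p0, s5), (p3, s4), (p2, s2) — or both non-accepting, so no string is accepted by exactly one of the machines: L(M1) \ L(M2) and L(M2) \ L(M1) are both empty.
Hence every string is accepted by M1 iff it is accepted by M2, and the two languages coincide.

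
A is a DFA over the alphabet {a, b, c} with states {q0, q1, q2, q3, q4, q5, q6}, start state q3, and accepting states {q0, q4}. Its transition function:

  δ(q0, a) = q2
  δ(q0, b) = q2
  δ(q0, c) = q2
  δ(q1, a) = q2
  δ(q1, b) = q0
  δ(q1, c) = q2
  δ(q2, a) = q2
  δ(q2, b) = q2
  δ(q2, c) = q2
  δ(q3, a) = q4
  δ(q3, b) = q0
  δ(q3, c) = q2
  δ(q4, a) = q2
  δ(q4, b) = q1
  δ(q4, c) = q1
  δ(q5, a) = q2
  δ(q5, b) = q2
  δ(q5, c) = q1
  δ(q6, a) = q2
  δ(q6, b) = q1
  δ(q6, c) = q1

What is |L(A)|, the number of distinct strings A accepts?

The useful subgraph on states {q0, q1, q3, q4} is acyclic, so L(A) is finite; the longest accepting path visits 4 useful states, giving maximum string length 3.
Counting accepting paths from q3 by length: 2 of length 1, 2 of length 3. Total 4.

4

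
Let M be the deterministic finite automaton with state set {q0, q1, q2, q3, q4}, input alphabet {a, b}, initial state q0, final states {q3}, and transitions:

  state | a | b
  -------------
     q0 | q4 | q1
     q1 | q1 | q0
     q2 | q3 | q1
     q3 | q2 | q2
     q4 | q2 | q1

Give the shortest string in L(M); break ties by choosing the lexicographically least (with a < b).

aaa

A breadth-first search from q0 reaches an accepting state first via the path q0 → q4 → q2 → q3 on input aaa.
No string of length < 3 is accepted (BFS exhausts all shorter strings without reaching an accepting state), and aaa is the lexicographically least accepting string of length 3.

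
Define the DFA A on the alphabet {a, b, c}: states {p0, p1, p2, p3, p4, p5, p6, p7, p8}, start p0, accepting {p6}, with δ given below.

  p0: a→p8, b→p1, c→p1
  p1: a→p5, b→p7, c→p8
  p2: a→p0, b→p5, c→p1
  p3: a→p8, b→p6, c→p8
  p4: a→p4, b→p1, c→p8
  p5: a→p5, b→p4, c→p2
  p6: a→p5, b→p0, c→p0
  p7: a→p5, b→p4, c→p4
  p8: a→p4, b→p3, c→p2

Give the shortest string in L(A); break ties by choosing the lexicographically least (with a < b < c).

A breadth-first search from p0 reaches an accepting state first via the path p0 → p8 → p3 → p6 on input abb.
No string of length < 3 is accepted (BFS exhausts all shorter strings without reaching an accepting state), and abb is the lexicographically least accepting string of length 3.

abb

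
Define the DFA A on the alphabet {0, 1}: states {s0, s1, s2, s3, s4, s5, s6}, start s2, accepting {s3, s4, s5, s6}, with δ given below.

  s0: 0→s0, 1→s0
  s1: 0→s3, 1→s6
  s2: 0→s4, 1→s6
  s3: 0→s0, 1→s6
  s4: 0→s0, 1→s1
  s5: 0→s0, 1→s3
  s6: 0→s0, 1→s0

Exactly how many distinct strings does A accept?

The useful subgraph on states {s1, s2, s3, s4, s6} is acyclic, so L(A) is finite; the longest accepting path visits 5 useful states, giving maximum string length 4.
Counting accepting paths from s2 by length: 2 of length 1, 2 of length 3, 1 of length 4. Total 5.

5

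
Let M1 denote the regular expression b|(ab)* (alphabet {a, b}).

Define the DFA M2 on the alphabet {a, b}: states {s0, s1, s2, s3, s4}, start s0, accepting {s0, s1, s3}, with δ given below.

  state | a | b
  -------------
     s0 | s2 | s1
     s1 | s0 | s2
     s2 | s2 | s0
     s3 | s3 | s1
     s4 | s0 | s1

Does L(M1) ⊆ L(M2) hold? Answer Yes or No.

Converting the expression M1 to a DFA (subset construction, then merging equivalent states) gives the minimal DFA with states {r0, r1, r2, r3, r4}, start state r0, accepting states {r0, r2, r4} and transitions r0: a→r1, b→r2; r1: a→r3, b→r4; r2: a→r3, b→r3; r3: a→r3, b→r3; r4: a→r1, b→r3.
Exploring the product automaton M1 × M2 from the start pair (r0, s0), following both machines on each input symbol, reaches 7 state pairs: (r0, s0), (r1, s2), (r2, s1), (r3, s2), (r4, s0), (r3, s0), (r3, s1).
M1 accepts in {r0, r2, r4} and M2 accepts in {s0, s1, s3}. The reachable pairs whose M1-component is accepting are (r0, s0), (r2, s1), (r4, s0); in each of them the M2-component is accepting too, so the product for L(M1) \ L(M2) (M1-component accepting, M2-component rejecting) has no reachable accepting pair and the difference is empty.
Hence every string in L(M1) is also in L(M2).

Yes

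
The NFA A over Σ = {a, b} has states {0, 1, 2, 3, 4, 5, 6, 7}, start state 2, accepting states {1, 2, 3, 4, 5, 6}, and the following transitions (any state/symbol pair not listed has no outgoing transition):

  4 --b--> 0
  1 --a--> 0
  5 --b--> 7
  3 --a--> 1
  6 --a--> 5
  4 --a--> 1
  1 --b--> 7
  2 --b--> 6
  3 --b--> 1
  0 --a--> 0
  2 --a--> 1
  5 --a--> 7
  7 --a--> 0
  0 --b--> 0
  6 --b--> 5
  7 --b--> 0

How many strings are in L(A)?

The useful subgraph on states {1, 2, 5, 6} is acyclic, so L(A) is finite; the longest accepting path visits 3 useful states, giving maximum string length 2.
Counting accepting paths from 2 by length: 1 of length 0, 2 of length 1, 2 of length 2. Total 5.

5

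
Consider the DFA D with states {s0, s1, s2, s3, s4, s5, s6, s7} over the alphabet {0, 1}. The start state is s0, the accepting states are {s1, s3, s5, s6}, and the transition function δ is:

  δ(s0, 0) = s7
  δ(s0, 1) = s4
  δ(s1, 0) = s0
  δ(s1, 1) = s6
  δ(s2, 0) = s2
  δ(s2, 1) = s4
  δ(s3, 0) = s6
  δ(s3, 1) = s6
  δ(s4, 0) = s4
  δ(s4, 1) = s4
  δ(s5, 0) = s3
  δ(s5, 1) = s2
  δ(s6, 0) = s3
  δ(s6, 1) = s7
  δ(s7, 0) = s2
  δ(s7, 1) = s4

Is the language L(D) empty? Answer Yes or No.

The states reachable from the start state are {s0, s2, s4, s7}.
None of the accepting states {s1, s3, s5, s6} is reachable, so no string is accepted and L(D) = ∅.

Yes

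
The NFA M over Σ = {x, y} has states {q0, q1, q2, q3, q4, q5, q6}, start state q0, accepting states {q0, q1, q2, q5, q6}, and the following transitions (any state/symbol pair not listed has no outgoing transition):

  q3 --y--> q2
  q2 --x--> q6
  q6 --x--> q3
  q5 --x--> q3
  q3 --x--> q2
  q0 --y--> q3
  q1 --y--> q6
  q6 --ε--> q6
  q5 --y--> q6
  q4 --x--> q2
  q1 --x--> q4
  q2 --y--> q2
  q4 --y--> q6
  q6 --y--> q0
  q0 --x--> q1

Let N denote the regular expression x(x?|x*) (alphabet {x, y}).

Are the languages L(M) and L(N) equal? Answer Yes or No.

No

The empty string ε is accepted by M but rejected by N.
So L(M) ≠ L(N).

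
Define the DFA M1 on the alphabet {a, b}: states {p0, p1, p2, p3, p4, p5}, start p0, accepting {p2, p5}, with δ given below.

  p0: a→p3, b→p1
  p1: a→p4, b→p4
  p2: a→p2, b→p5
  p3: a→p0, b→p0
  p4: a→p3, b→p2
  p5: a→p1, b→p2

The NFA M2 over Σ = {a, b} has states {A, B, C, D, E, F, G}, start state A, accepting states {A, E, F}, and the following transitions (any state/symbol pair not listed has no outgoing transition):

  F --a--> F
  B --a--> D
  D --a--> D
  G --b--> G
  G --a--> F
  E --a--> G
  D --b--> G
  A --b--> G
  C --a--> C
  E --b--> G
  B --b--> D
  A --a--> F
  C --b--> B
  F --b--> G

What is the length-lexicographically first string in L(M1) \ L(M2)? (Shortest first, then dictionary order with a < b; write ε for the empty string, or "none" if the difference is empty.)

The string bab is accepted by M1 but not by M2.
No shorter string lies in the difference, and bab is the lexicographically first length-3 string in L(M1) \ L(M2).

bab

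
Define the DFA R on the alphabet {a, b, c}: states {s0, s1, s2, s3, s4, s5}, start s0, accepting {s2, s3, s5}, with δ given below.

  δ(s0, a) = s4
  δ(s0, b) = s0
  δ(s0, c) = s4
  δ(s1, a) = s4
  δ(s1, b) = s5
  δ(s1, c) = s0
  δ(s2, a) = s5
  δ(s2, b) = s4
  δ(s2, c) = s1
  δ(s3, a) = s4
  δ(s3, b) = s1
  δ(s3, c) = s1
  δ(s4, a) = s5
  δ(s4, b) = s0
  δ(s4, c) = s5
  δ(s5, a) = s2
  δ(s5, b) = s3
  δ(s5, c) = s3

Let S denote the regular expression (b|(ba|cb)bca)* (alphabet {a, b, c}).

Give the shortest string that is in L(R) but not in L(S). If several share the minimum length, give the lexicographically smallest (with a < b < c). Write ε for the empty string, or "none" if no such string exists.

aa

The string aa is accepted by R but not by S.
No shorter string lies in the difference, and aa is the lexicographically first length-2 string in L(R) \ L(S).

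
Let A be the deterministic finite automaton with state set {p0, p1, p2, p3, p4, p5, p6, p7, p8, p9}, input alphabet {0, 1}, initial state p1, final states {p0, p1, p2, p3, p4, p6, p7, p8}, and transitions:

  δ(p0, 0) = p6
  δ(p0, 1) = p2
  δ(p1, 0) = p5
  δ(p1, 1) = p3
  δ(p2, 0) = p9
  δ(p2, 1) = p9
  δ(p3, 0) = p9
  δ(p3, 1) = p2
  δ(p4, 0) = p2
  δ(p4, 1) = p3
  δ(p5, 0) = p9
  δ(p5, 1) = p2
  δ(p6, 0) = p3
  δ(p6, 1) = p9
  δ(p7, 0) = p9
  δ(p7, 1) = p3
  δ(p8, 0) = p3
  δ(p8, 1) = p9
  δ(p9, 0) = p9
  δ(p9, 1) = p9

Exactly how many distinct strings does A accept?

The useful subgraph on states {p1, p2, p3, p5} is acyclic, so L(A) is finite; the longest accepting path visits 3 useful states, giving maximum string length 2.
Counting accepting paths from p1 by length: 1 of length 0, 1 of length 1, 2 of length 2. Total 4.

4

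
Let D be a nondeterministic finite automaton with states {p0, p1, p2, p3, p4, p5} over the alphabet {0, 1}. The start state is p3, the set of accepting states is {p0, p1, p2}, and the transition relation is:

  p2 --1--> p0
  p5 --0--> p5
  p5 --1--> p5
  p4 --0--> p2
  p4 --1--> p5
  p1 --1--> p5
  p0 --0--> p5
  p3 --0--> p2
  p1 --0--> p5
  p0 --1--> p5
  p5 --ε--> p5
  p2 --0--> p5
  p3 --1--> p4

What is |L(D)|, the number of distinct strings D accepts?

4

The useful subgraph on states {p0, p2, p3, p4} is acyclic, so L(D) is finite; the longest accepting path visits 4 useful states, giving maximum string length 3.
Counting accepting paths from p3 by length: 1 of length 1, 2 of length 2, 1 of length 3. Total 4.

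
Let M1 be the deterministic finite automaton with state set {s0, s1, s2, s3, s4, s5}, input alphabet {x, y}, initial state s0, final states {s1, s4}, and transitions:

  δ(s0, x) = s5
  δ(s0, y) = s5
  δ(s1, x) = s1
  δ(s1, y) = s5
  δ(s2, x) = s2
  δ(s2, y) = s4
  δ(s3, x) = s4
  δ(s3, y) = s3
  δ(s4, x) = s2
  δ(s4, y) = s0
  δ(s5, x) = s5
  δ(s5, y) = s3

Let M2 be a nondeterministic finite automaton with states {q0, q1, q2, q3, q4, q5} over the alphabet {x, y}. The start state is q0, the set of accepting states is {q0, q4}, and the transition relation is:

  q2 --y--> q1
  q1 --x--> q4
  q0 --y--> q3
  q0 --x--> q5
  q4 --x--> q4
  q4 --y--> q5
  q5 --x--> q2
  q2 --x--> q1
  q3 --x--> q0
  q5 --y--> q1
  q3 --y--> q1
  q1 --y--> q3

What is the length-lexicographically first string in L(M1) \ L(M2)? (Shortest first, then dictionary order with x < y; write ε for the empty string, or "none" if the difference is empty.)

xyxxy

The string xyxxy is accepted by M1 but not by M2.
No shorter string lies in the difference, and xyxxy is the lexicographically first length-5 string in L(M1) \ L(M2).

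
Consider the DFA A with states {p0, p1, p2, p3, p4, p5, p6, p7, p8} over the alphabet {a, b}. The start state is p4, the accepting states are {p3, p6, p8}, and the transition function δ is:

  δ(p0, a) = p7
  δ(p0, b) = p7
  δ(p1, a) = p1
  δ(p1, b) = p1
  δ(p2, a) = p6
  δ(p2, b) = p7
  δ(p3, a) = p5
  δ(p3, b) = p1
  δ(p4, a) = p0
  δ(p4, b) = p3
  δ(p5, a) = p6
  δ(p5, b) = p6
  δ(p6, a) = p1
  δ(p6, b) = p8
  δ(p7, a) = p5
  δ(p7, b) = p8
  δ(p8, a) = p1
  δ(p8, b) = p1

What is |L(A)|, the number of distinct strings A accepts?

The useful subgraph on states {p0, p3, p4, p5, p6, p7, p8} is acyclic, so L(A) is finite; the longest accepting path visits 6 useful states, giving maximum string length 5.
Counting accepting paths from p4 by length: 1 of length 1, 4 of length 3, 6 of length 4, 4 of length 5. Total 15.

15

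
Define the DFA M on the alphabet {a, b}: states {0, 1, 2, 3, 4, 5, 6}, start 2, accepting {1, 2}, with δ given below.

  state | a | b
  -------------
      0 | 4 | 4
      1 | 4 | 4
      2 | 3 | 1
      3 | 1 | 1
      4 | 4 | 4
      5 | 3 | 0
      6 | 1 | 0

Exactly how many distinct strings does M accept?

4

The useful subgraph on states {1, 2, 3} is acyclic, so L(M) is finite; the longest accepting path visits 3 useful states, giving maximum string length 2.
Counting accepting paths from 2 by length: 1 of length 0, 1 of length 1, 2 of length 2. Total 4.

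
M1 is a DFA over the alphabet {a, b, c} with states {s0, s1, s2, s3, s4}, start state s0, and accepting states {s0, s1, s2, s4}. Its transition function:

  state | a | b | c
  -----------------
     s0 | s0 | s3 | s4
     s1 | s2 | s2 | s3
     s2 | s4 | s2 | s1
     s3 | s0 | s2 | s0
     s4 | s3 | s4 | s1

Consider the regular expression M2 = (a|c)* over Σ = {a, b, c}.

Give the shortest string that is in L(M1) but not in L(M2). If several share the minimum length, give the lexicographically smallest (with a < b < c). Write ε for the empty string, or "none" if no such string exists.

The string ba is accepted by M1 but not by M2.
No shorter string lies in the difference, and ba is the lexicographically first length-2 string in L(M1) \ L(M2).

ba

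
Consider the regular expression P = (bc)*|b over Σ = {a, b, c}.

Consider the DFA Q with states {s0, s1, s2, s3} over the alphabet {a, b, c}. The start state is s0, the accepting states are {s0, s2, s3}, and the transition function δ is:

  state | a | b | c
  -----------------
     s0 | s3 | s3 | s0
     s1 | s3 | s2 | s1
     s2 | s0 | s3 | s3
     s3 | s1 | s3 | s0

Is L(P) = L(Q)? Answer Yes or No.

No

The string a is accepted by Q but rejected by P.
So L(P) ≠ L(Q).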